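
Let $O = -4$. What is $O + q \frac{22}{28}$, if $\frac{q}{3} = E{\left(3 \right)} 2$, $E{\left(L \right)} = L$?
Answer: $\frac{71}{7} \approx 10.143$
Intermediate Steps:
$q = 18$ ($q = 3 \cdot 3 \cdot 2 = 3 \cdot 6 = 18$)
$O + q \frac{22}{28} = -4 + 18 \cdot \frac{22}{28} = -4 + 18 \cdot 22 \cdot \frac{1}{28} = -4 + 18 \cdot \frac{11}{14} = -4 + \frac{99}{7} = \frac{71}{7}$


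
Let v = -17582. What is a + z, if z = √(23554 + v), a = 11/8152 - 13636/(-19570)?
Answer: 55687971/79767320 + 2*√1493 ≈ 77.977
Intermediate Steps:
a = 55687971/79767320 (a = 11*(1/8152) - 13636*(-1/19570) = 11/8152 + 6818/9785 = 55687971/79767320 ≈ 0.69813)
z = 2*√1493 (z = √(23554 - 17582) = √5972 = 2*√1493 ≈ 77.279)
a + z = 55687971/79767320 + 2*√1493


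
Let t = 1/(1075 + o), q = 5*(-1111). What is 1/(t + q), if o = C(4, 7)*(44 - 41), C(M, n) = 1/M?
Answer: -4303/23903161 ≈ -0.00018002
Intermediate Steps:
q = -5555
o = ¾ (o = (44 - 41)/4 = (¼)*3 = ¾ ≈ 0.75000)
t = 4/4303 (t = 1/(1075 + ¾) = 1/(4303/4) = 4/4303 ≈ 0.00092958)
1/(t + q) = 1/(4/4303 - 5555) = 1/(-23903161/4303) = -4303/23903161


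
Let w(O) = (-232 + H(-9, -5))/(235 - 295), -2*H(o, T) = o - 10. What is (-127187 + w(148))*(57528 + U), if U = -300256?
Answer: 92612838059/3 ≈ 3.0871e+10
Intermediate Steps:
H(o, T) = 5 - o/2 (H(o, T) = -(o - 10)/2 = -(-10 + o)/2 = 5 - o/2)
w(O) = 89/24 (w(O) = (-232 + (5 - 1/2*(-9)))/(235 - 295) = (-232 + (5 + 9/2))/(-60) = (-232 + 19/2)*(-1/60) = -445/2*(-1/60) = 89/24)
(-127187 + w(148))*(57528 + U) = (-127187 + 89/24)*(57528 - 300256) = -3052399/24*(-242728) = 92612838059/3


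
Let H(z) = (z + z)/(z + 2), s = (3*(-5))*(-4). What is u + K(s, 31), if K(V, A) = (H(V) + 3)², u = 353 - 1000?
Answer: -598358/961 ≈ -622.64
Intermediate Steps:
s = 60 (s = -15*(-4) = 60)
H(z) = 2*z/(2 + z) (H(z) = (2*z)/(2 + z) = 2*z/(2 + z))
u = -647
K(V, A) = (3 + 2*V/(2 + V))² (K(V, A) = (2*V/(2 + V) + 3)² = (3 + 2*V/(2 + V))²)
u + K(s, 31) = -647 + (6 + 5*60)²/(2 + 60)² = -647 + (6 + 300)²/62² = -647 + (1/3844)*306² = -647 + (1/3844)*93636 = -647 + 23409/961 = -598358/961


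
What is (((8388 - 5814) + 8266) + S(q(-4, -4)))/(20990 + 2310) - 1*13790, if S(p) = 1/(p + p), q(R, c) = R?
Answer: -2570369281/186400 ≈ -13790.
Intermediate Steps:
S(p) = 1/(2*p)
(((8388 - 5814) + 8266) + S(q(-4, -4)))/(20990 + 2310) - 1*13790 = (((8388 - 5814) + 8266) + (1/2)/(-4))/(20990 + 2310) - 1*13790 = ((2574 + 8266) + (1/2)*(-1/4))/23300 - 13790 = (10840 - 1/8)*(1/23300) - 13790 = (86719/8)*(1/23300) - 13790 = 86719/186400 - 13790 = -2570369281/186400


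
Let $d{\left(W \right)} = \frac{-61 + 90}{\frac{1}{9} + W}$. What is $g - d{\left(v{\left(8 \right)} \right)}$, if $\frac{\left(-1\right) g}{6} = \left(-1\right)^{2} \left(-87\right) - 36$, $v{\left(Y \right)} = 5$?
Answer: $\frac{33687}{46} \approx 732.33$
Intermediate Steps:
$d{\left(W \right)} = \frac{29}{\frac{1}{9} + W}$
$g = 738$ ($g = - 6 \left(\left(-1\right)^{2} \left(-87\right) - 36\right) = - 6 \left(1 \left(-87\right) - 36\right) = - 6 \left(-87 - 36\right) = \left(-6\right) \left(-123\right) = 738$)
$g - d{\left(v{\left(8 \right)} \right)} = 738 - \frac{261}{1 + 9 \cdot 5} = 738 - \frac{261}{1 + 45} = 738 - \frac{261}{46} = \frac{33687}{46}$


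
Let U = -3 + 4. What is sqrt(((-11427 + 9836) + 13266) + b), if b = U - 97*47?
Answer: sqrt(7117) ≈ 84.362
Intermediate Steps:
U = 1
b = -4558 (b = 1 - 97*47 = 1 - 4559 = -4558)
sqrt(((-11427 + 9836) + 13266) + b) = sqrt(((-11427 + 9836) + 13266) - 4558) = sqrt((-1591 + 13266) - 4558) = sqrt(11675 - 4558) = sqrt(7117)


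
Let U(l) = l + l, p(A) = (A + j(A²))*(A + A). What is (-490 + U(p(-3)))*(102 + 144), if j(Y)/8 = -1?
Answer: -88068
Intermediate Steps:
j(Y) = -8 (j(Y) = 8*(-1) = -8)
p(A) = 2*A*(-8 + A) (p(A) = (A - 8)*(A + A) = (-8 + A)*(2*A) = 2*A*(-8 + A))
U(l) = 2*l
(-490 + U(p(-3)))*(102 + 144) = (-490 + 2*(2*(-3)*(-8 - 3)))*(102 + 144) = (-490 + 2*(2*(-3)*(-11)))*246 = (-490 + 2*66)*246 = (-490 + 132)*246 = -358*246 = -88068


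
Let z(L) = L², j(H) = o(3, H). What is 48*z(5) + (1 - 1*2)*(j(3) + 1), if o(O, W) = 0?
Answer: 1199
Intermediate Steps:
j(H) = 0
48*z(5) + (1 - 1*2)*(j(3) + 1) = 48*5² + (1 - 1*2)*(0 + 1) = 48*25 + (1 - 2)*1 = 1200 - 1*1 = 1200 - 1 = 1199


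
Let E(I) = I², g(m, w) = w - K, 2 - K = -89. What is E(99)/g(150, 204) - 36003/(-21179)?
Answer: 211643718/2393227 ≈ 88.434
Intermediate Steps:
K = 91 (K = 2 - 1*(-89) = 2 + 89 = 91)
g(m, w) = -91 + w (g(m, w) = w - 1*91 = w - 91 = -91 + w)
E(99)/g(150, 204) - 36003/(-21179) = 99²/(-91 + 204) - 36003/(-21179) = 9801/113 - 36003*(-1/21179) = 9801*(1/113) + 36003/21179 = 9801/113 + 36003/21179 = 211643718/2393227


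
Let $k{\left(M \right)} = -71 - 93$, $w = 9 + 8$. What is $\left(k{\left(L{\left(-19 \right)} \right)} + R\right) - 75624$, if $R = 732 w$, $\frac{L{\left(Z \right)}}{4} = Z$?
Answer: $-63344$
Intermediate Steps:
$w = 17$
$L{\left(Z \right)} = 4 Z$
$R = 12444$ ($R = 732 \cdot 17 = 12444$)
$k{\left(M \right)} = -164$
$\left(k{\left(L{\left(-19 \right)} \right)} + R\right) - 75624 = \left(-164 + 12444\right) - 75624 = 12280 - 75624 = -63344$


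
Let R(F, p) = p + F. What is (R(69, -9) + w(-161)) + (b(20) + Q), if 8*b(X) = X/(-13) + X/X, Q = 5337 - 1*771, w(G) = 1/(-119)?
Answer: 57250439/12376 ≈ 4625.9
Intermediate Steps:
w(G) = -1/119
R(F, p) = F + p
Q = 4566 (Q = 5337 - 771 = 4566)
b(X) = ⅛ - X/104 (b(X) = (X/(-13) + X/X)/8 = (X*(-1/13) + 1)/8 = (-X/13 + 1)/8 = (1 - X/13)/8 = ⅛ - X/104)
(R(69, -9) + w(-161)) + (b(20) + Q) = ((69 - 9) - 1/119) + ((⅛ - 1/104*20) + 4566) = (60 - 1/119) + ((⅛ - 5/26) + 4566) = 7139/119 + (-7/104 + 4566) = 7139/119 + 474857/104 = 57250439/12376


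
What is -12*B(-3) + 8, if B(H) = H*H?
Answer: -100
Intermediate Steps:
B(H) = H²
-12*B(-3) + 8 = -12*(-3)² + 8 = -12*9 + 8 = -108 + 8 = -100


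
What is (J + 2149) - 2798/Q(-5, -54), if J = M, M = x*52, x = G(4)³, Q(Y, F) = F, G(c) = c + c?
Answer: 778270/27 ≈ 28825.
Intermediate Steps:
G(c) = 2*c
x = 512 (x = (2*4)³ = 8³ = 512)
M = 26624 (M = 512*52 = 26624)
J = 26624
(J + 2149) - 2798/Q(-5, -54) = (26624 + 2149) - 2798/(-54) = 28773 - 2798*(-1/54) = 28773 + 1399/27 = 778270/27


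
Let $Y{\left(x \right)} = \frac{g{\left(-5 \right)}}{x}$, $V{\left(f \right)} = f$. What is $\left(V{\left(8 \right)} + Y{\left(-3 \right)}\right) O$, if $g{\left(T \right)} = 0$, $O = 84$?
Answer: $672$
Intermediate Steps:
$Y{\left(x \right)} = 0$ ($Y{\left(x \right)} = \frac{0}{x} = 0$)
$\left(V{\left(8 \right)} + Y{\left(-3 \right)}\right) O = \left(8 + 0\right) 84 = 8 \cdot 84 = 672$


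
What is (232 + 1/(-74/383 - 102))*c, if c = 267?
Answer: 2424385899/39140 ≈ 61941.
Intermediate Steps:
(232 + 1/(-74/383 - 102))*c = (232 + 1/(-74/383 - 102))*267 = (232 + 1/(-39140/383))*267 = (232 - 383/39140)*267 = (9080097/39140)*267 = 2424385899/39140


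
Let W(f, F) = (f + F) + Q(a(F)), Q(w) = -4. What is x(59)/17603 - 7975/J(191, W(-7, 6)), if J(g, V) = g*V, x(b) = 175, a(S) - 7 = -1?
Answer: 28110210/3362173 ≈ 8.3607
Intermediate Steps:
a(S) = 6 (a(S) = 7 - 1 = 6)
W(f, F) = -4 + F + f (W(f, F) = (f + F) - 4 = (F + f) - 4 = -4 + F + f)
J(g, V) = V*g
x(59)/17603 - 7975/J(191, W(-7, 6)) = 175/17603 - 7975*1/(191*(-4 + 6 - 7)) = 175*(1/17603) - 7975/((-5*191)) = 175/17603 - 7975/(-955) = 175/17603 - 7975*(-1/955) = 175/17603 + 1595/191 = 28110210/3362173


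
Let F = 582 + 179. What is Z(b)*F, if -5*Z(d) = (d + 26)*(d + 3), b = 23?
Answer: -969514/5 ≈ -1.9390e+5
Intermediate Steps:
F = 761
Z(d) = -(3 + d)*(26 + d)/5 (Z(d) = -(d + 26)*(d + 3)/5 = -(26 + d)*(3 + d)/5 = -(3 + d)*(26 + d)/5)
Z(b)*F = (-78/5 - 29/5*23 - 1/5*23**2)*761 = (-78/5 - 667/5 - 1/5*529)*761 = (-78/5 - 667/5 - 529/5)*761 = -1274/5*761 = -969514/5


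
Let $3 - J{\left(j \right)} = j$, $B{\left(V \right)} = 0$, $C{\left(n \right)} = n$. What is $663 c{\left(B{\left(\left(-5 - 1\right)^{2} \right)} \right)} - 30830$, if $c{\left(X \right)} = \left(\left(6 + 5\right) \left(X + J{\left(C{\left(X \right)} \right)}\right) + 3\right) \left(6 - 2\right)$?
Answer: $64642$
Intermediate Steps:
$J{\left(j \right)} = 3 - j$
$c{\left(X \right)} = 144$ ($c{\left(X \right)} = \left(\left(6 + 5\right) \left(X - \left(-3 + X\right)\right) + 3\right) \left(6 - 2\right) = \left(11 \cdot 3 + 3\right) 4 = \left(33 + 3\right) 4 = 36 \cdot 4 = 144$)
$663 c{\left(B{\left(\left(-5 - 1\right)^{2} \right)} \right)} - 30830 = 663 \cdot 144 - 30830 = 95472 - 30830 = 64642$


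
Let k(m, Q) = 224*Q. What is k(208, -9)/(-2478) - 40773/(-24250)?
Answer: 3569607/1430750 ≈ 2.4949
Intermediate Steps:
k(208, -9)/(-2478) - 40773/(-24250) = (224*(-9))/(-2478) - 40773/(-24250) = -2016*(-1/2478) - 40773*(-1/24250) = 48/59 + 40773/24250 = 3569607/1430750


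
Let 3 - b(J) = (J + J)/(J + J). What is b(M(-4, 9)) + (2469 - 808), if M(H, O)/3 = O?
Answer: 1663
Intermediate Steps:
M(H, O) = 3*O
b(J) = 2 (b(J) = 3 - (J + J)/(J + J) = 3 - 2*J/(2*J) = 3 - 2*J*1/(2*J) = 3 - 1*1 = 3 - 1 = 2)
b(M(-4, 9)) + (2469 - 808) = 2 + (2469 - 808) = 2 + 1661 = 1663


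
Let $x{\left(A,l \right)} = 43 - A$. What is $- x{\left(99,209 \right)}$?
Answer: $56$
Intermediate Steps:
$- x{\left(99,209 \right)} = - (43 - 99) = \left(-1\right) \left(-56\right) = 56$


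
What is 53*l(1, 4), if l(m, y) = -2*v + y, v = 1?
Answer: 106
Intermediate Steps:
l(m, y) = -2 + y (l(m, y) = -2*1 + y = -2 + y)
53*l(1, 4) = 53*(-2 + 4) = 53*2 = 106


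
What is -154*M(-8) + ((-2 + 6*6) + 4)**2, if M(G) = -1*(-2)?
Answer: 1136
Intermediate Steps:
M(G) = 2
-154*M(-8) + ((-2 + 6*6) + 4)**2 = -154*2 + ((-2 + 6*6) + 4)**2 = -308 + ((-2 + 36) + 4)**2 = -308 + (34 + 4)**2 = -308 + 38**2 = -308 + 1444 = 1136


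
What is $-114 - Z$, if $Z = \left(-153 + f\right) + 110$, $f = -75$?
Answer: $4$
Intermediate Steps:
$Z = -118$ ($Z = \left(-153 - 75\right) + 110 = -228 + 110 = -118$)
$-114 - Z = -114 - -118 = -114 + 118 = 4$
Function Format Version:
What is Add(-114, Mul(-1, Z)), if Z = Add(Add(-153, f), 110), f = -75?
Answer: 4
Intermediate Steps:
Z = -118 (Z = Add(Add(-153, -75), 110) = Add(-228, 110) = -118)
Add(-114, Mul(-1, Z)) = Add(-114, Mul(-1, -118)) = Add(-114, 118) = 4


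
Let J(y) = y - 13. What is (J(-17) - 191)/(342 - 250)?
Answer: -221/92 ≈ -2.4022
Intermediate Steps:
J(y) = -13 + y
(J(-17) - 191)/(342 - 250) = ((-13 - 17) - 191)/(342 - 250) = (-30 - 191)/92 = -221*1/92 = -221/92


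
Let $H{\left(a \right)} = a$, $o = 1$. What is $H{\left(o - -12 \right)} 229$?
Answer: $2977$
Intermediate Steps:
$H{\left(o - -12 \right)} 229 = \left(1 - -12\right) 229 = \left(1 + 12\right) 229 = 13 \cdot 229 = 2977$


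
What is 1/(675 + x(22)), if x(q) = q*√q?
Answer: 675/444977 - 22*√22/444977 ≈ 0.0012850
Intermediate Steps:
x(q) = q^(3/2)
1/(675 + x(22)) = 1/(675 + 22^(3/2)) = 1/(675 + 22*√22)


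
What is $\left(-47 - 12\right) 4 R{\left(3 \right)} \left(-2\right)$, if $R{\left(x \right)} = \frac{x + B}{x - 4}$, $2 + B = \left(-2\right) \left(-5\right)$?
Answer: $-5192$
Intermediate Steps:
$B = 8$ ($B = -2 - -10 = -2 + 10 = 8$)
$R{\left(x \right)} = \frac{8 + x}{-4 + x}$ ($R{\left(x \right)} = \frac{x + 8}{x - 4} = \frac{8 + x}{-4 + x}$)
$\left(-47 - 12\right) 4 R{\left(3 \right)} \left(-2\right) = \left(-47 - 12\right) 4 \frac{8 + 3}{-4 + 3} \left(-2\right) = - 59 \cdot 4 \frac{1}{-1} \cdot 11 \left(-2\right) = - 59 \cdot 4 \left(\left(-1\right) 11\right) \left(-2\right) = - 59 \cdot 4 \left(-11\right) \left(-2\right) = - 59 \left(\left(-44\right) \left(-2\right)\right) = \left(-59\right) 88 = -5192$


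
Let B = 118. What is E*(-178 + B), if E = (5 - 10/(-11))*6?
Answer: -23400/11 ≈ -2127.3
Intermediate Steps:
E = 390/11 (E = (5 - 10*(-1/11))*6 = (5 + 10/11)*6 = (65/11)*6 = 390/11 ≈ 35.455)
E*(-178 + B) = 390*(-178 + 118)/11 = (390/11)*(-60) = -23400/11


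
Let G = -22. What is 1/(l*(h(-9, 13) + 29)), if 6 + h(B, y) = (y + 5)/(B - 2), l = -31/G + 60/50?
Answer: 242/13489 ≈ 0.017941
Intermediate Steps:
l = 287/110 (l = -31/(-22) + 60/50 = -31*(-1/22) + 60*(1/50) = 31/22 + 6/5 = 287/110 ≈ 2.6091)
h(B, y) = -6 + (5 + y)/(-2 + B) (h(B, y) = -6 + (y + 5)/(B - 2) = -6 + (5 + y)/(-2 + B))
1/(l*(h(-9, 13) + 29)) = 1/(287*((17 + 13 - 6*(-9))/(-2 - 9) + 29)/110) = 1/(287*((17 + 13 + 54)/(-11) + 29)/110) = 1/(287*(-1/11*84 + 29)/110) = 1/(287*(-84/11 + 29)/110) = 1/((287/110)*(235/11)) = 1/(13489/242) = 242/13489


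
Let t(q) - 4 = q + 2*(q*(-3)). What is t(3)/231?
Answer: -1/21 ≈ -0.047619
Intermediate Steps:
t(q) = 4 - 5*q (t(q) = 4 + (q + 2*(q*(-3))) = 4 + (q + 2*(-3*q)) = 4 + (q - 6*q) = 4 - 5*q)
t(3)/231 = (4 - 5*3)/231 = (4 - 15)*(1/231) = -11*1/231 = -1/21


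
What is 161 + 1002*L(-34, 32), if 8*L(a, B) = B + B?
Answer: 8177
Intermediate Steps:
L(a, B) = B/4 (L(a, B) = (B + B)/8 = (2*B)/8 = B/4)
161 + 1002*L(-34, 32) = 161 + 1002*((1/4)*32) = 161 + 1002*8 = 161 + 8016 = 8177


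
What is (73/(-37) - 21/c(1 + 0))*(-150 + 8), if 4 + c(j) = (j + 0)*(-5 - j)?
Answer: -3337/185 ≈ -18.038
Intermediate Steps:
c(j) = -4 + j*(-5 - j) (c(j) = -4 + (j + 0)*(-5 - j) = -4 + j*(-5 - j))
(73/(-37) - 21/c(1 + 0))*(-150 + 8) = (73/(-37) - 21/(-4 - (1 + 0)**2 - 5*(1 + 0)))*(-150 + 8) = (73*(-1/37) - 21/(-4 - 1*1**2 - 5*1))*(-142) = (-73/37 - 21/(-4 - 1*1 - 5))*(-142) = (-73/37 - 21/(-4 - 1 - 5))*(-142) = (-73/37 - 21/(-10))*(-142) = (-73/37 - 21*(-1/10))*(-142) = (-73/37 + 21/10)*(-142) = (47/370)*(-142) = -3337/185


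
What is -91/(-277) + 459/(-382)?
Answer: -92381/105814 ≈ -0.87305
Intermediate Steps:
-91/(-277) + 459/(-382) = -91*(-1/277) + 459*(-1/382) = 91/277 - 459/382 = -92381/105814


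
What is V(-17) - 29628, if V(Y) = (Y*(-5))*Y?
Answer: -31073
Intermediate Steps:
V(Y) = -5*Y² (V(Y) = (-5*Y)*Y = -5*Y²)
V(-17) - 29628 = -5*(-17)² - 29628 = -5*289 - 29628 = -1445 - 29628 = -31073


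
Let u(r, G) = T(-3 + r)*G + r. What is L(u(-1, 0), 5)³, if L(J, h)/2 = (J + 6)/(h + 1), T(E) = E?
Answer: 125/27 ≈ 4.6296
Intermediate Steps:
u(r, G) = r + G*(-3 + r) (u(r, G) = (-3 + r)*G + r = G*(-3 + r) + r = r + G*(-3 + r))
L(J, h) = 2*(6 + J)/(1 + h) (L(J, h) = 2*((J + 6)/(h + 1)) = 2*((6 + J)/(1 + h)) = 2*(6 + J)/(1 + h))
L(u(-1, 0), 5)³ = (2*(6 + (-1 + 0*(-3 - 1)))/(1 + 5))³ = (2*(6 + (-1 + 0*(-4)))/6)³ = (2*(⅙)*(6 + (-1 + 0)))³ = (2*(⅙)*(6 - 1))³ = (2*(⅙)*5)³ = (5/3)³ = 125/27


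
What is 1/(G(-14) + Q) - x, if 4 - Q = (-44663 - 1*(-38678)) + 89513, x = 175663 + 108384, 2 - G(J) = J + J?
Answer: -23716220219/83494 ≈ -2.8405e+5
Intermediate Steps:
G(J) = 2 - 2*J (G(J) = 2 - (J + J) = 2 - 2*J)
x = 284047
Q = -83524 (Q = 4 - ((-44663 - 1*(-38678)) + 89513) = 4 - ((-44663 + 38678) + 89513) = 4 - (-5985 + 89513) = 4 - 1*83528 = 4 - 83528 = -83524)
1/(G(-14) + Q) - x = 1/((2 - 2*(-14)) - 83524) - 1*284047 = 1/((2 + 28) - 83524) - 284047 = 1/(30 - 83524) - 284047 = 1/(-83494) - 284047 = -1/83494 - 284047 = -23716220219/83494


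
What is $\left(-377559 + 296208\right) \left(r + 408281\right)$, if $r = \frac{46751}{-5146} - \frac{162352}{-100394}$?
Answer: $- \frac{8579493832708790721}{258313762} \approx -3.3213 \cdot 10^{10}$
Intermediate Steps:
$r = - \frac{1929028251}{258313762}$ ($r = 46751 \left(- \frac{1}{5146}\right) - - \frac{81176}{50197} = - \frac{46751}{5146} + \frac{81176}{50197} = - \frac{1929028251}{258313762} \approx -7.4678$)
$\left(-377559 + 296208\right) \left(r + 408281\right) = \left(-377559 + 296208\right) \left(- \frac{1929028251}{258313762} + 408281\right) = \left(-81351\right) \frac{105462672034871}{258313762} = - \frac{8579493832708790721}{258313762}$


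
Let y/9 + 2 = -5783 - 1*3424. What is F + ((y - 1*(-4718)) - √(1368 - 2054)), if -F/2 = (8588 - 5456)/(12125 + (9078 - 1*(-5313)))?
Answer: -518144093/6629 - 7*I*√14 ≈ -78163.0 - 26.192*I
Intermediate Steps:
y = -82881 (y = -18 + 9*(-5783 - 1*3424) = -18 + 9*(-5783 - 3424) = -18 + 9*(-9207) = -18 - 82863 = -82881)
F = -1566/6629 (F = -2*(8588 - 5456)/(12125 + (9078 - 1*(-5313))) = -6264/(12125 + (9078 + 5313)) = -6264/(12125 + 14391) = -6264/26516 = -2*783/6629 = -1566/6629 ≈ -0.23623)
F + ((y - 1*(-4718)) - √(1368 - 2054)) = -1566/6629 + ((-82881 - 1*(-4718)) - √(1368 - 2054)) = -1566/6629 + ((-82881 + 4718) - √(-686)) = -1566/6629 + (-78163 - 7*I*√14) = -518144093/6629 - 7*I*√14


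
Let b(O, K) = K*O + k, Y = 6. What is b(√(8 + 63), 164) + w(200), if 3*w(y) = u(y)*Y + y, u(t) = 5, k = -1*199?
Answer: -367/3 + 164*√71 ≈ 1259.6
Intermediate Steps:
k = -199
b(O, K) = -199 + K*O (b(O, K) = K*O - 199 = -199 + K*O)
w(y) = 10 + y/3 (w(y) = (5*6 + y)/3 = (30 + y)/3 = 10 + y/3)
b(√(8 + 63), 164) + w(200) = (-199 + 164*√(8 + 63)) + (10 + (⅓)*200) = (-199 + 164*√71) + (10 + 200/3) = (-199 + 164*√71) + 230/3 = -367/3 + 164*√71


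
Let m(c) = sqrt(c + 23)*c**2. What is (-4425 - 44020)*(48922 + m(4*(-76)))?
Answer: -2370026290 - 4477093120*I*sqrt(281) ≈ -2.37e+9 - 7.505e+10*I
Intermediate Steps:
m(c) = c**2*sqrt(23 + c) (m(c) = sqrt(23 + c)*c**2 = c**2*sqrt(23 + c))
(-4425 - 44020)*(48922 + m(4*(-76))) = (-4425 - 44020)*(48922 + (4*(-76))**2*sqrt(23 + 4*(-76))) = -48445*(48922 + (-304)**2*sqrt(23 - 304)) = -48445*(48922 + 92416*sqrt(-281)) = -48445*(48922 + 92416*(I*sqrt(281))) = -48445*(48922 + 92416*I*sqrt(281)) = -2370026290 - 4477093120*I*sqrt(281)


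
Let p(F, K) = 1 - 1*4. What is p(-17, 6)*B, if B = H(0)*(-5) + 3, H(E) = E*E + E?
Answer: -9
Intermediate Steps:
p(F, K) = -3 (p(F, K) = 1 - 4 = -3)
H(E) = E + E**2 (H(E) = E**2 + E = E + E**2)
B = 3 (B = (0*(1 + 0))*(-5) + 3 = (0*1)*(-5) + 3 = 0*(-5) + 3 = 0 + 3 = 3)
p(-17, 6)*B = -3*3 = -9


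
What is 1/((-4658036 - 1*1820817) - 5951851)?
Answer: -1/12430704 ≈ -8.0446e-8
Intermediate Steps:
1/((-4658036 - 1*1820817) - 5951851) = 1/((-4658036 - 1820817) - 5951851) = 1/(-6478853 - 5951851) = 1/(-12430704) = -1/12430704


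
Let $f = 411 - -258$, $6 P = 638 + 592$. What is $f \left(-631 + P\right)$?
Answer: $-284994$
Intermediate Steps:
$P = 205$ ($P = \frac{638 + 592}{6} = \frac{1}{6} \cdot 1230 = 205$)
$f = 669$ ($f = 411 + 258 = 669$)
$f \left(-631 + P\right) = 669 \left(-631 + 205\right) = 669 \left(-426\right) = -284994$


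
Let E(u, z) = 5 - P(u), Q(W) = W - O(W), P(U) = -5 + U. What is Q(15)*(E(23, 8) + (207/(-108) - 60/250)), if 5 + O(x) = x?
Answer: -4547/60 ≈ -75.783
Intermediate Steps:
O(x) = -5 + x
Q(W) = 5 (Q(W) = W - (-5 + W) = W + (5 - W) = 5)
E(u, z) = 10 - u (E(u, z) = 5 - (-5 + u) = 5 + (5 - u) = 10 - u)
Q(15)*(E(23, 8) + (207/(-108) - 60/250)) = 5*((10 - 1*23) + (207/(-108) - 60/250)) = 5*((10 - 23) + (207*(-1/108) - 60*1/250)) = 5*(-13 + (-23/12 - 6/25)) = 5*(-13 - 647/300) = 5*(-4547/300) = -4547/60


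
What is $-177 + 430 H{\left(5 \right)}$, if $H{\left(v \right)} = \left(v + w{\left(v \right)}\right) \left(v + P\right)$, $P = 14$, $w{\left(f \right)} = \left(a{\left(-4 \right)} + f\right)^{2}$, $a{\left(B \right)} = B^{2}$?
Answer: $3643643$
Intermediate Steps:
$w{\left(f \right)} = \left(16 + f\right)^{2}$ ($w{\left(f \right)} = \left(\left(-4\right)^{2} + f\right)^{2} = \left(16 + f\right)^{2}$)
$H{\left(v \right)} = \left(14 + v\right) \left(v + \left(16 + v\right)^{2}\right)$ ($H{\left(v \right)} = \left(v + \left(16 + v\right)^{2}\right) \left(v + 14\right) = \left(v + \left(16 + v\right)^{2}\right) \left(14 + v\right) = \left(14 + v\right) \left(v + \left(16 + v\right)^{2}\right)$)
$-177 + 430 H{\left(5 \right)} = -177 + 430 \left(3584 + 5^{3} + 47 \cdot 5^{2} + 718 \cdot 5\right) = -177 + 430 \left(3584 + 125 + 47 \cdot 25 + 3590\right) = -177 + 430 \left(3584 + 125 + 1175 + 3590\right) = -177 + 430 \cdot 8474 = -177 + 3643820 = 3643643$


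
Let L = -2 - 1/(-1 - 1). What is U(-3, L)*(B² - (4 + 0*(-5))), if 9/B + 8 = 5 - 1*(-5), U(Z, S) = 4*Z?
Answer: -195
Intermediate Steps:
L = -3/2 (L = -2 - 1/(-2) = -2 - 1*(-½) = -2 + ½ = -3/2 ≈ -1.5000)
B = 9/2 (B = 9/(-8 + (5 - 1*(-5))) = 9/(-8 + (5 + 5)) = 9/(-8 + 10) = 9/2 ≈ 4.5000)
U(-3, L)*(B² - (4 + 0*(-5))) = (4*(-3))*((9/2)² - (4 + 0*(-5))) = -12*(81/4 - (4 + 0)) = -12*(81/4 - 1*4) = -12*(81/4 - 4) = -12*65/4 = -195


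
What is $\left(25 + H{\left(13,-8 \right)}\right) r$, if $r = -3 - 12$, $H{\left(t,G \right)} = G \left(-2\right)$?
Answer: $-615$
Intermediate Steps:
$H{\left(t,G \right)} = - 2 G$
$r = -15$ ($r = -3 - 12 = -15$)
$\left(25 + H{\left(13,-8 \right)}\right) r = \left(25 - -16\right) \left(-15\right) = \left(25 + 16\right) \left(-15\right) = 41 \left(-15\right) = -615$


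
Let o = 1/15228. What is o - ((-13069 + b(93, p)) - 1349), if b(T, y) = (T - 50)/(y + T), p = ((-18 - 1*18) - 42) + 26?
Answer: 9001194701/624348 ≈ 14417.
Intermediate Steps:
p = -52 (p = ((-18 - 18) - 42) + 26 = (-36 - 42) + 26 = -78 + 26 = -52)
o = 1/15228 ≈ 6.5668e-5
b(T, y) = (-50 + T)/(T + y)
o - ((-13069 + b(93, p)) - 1349) = 1/15228 - ((-13069 + (-50 + 93)/(93 - 52)) - 1349) = 1/15228 - ((-13069 + 43/41) - 1349) = 1/15228 - (-535786/41 - 1349) = 1/15228 - 1*(-591095/41) = 1/15228 + 591095/41 = 9001194701/624348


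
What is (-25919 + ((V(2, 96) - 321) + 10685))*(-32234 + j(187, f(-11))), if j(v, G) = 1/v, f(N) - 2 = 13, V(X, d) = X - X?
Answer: 5515397655/11 ≈ 5.0140e+8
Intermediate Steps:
V(X, d) = 0
f(N) = 15 (f(N) = 2 + 13 = 15)
(-25919 + ((V(2, 96) - 321) + 10685))*(-32234 + j(187, f(-11))) = (-25919 + ((0 - 321) + 10685))*(-32234 + 1/187) = (-25919 + (-321 + 10685))*(-32234 + 1/187) = (-25919 + 10364)*(-6027757/187) = -15555*(-6027757/187) = 5515397655/11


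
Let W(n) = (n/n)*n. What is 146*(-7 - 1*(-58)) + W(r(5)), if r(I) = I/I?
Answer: 7447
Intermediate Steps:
r(I) = 1
W(n) = n (W(n) = 1*n = n)
146*(-7 - 1*(-58)) + W(r(5)) = 146*(-7 - 1*(-58)) + 1 = 146*(-7 + 58) + 1 = 146*51 + 1 = 7446 + 1 = 7447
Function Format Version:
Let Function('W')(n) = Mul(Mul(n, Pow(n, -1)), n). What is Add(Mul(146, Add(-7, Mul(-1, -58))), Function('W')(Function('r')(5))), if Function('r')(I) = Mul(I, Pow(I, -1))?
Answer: 7447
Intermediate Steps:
Function('r')(I) = 1
Function('W')(n) = n (Function('W')(n) = Mul(1, n) = n)
Add(Mul(146, Add(-7, Mul(-1, -58))), Function('W')(Function('r')(5))) = Add(Mul(146, Add(-7, Mul(-1, -58))), 1) = Add(Mul(146, Add(-7, 58)), 1) = Add(Mul(146, 51), 1) = Add(7446, 1) = 7447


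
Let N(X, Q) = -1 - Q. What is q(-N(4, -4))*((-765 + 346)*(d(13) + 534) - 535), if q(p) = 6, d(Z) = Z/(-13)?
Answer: -1343172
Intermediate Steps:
d(Z) = -Z/13 (d(Z) = Z*(-1/13) = -Z/13)
q(-N(4, -4))*((-765 + 346)*(d(13) + 534) - 535) = 6*((-765 + 346)*(-1/13*13 + 534) - 535) = 6*(-419*(-1 + 534) - 535) = 6*(-419*533 - 535) = 6*(-223327 - 535) = 6*(-223862) = -1343172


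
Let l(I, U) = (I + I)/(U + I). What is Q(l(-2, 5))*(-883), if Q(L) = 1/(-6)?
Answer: 883/6 ≈ 147.17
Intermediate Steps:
l(I, U) = 2*I/(I + U) (l(I, U) = (2*I)/(I + U) = 2*I/(I + U))
Q(L) = -⅙
Q(l(-2, 5))*(-883) = -⅙*(-883) = 883/6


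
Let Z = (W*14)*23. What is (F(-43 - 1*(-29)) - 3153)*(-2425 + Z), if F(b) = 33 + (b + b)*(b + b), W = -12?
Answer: 14691104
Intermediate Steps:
Z = -3864 (Z = -12*14*23 = -168*23 = -3864)
F(b) = 33 + 4*b**2 (F(b) = 33 + (2*b)*(2*b) = 33 + 4*b**2)
(F(-43 - 1*(-29)) - 3153)*(-2425 + Z) = ((33 + 4*(-43 - 1*(-29))**2) - 3153)*(-2425 - 3864) = ((33 + 4*(-43 + 29)**2) - 3153)*(-6289) = ((33 + 4*(-14)**2) - 3153)*(-6289) = ((33 + 4*196) - 3153)*(-6289) = ((33 + 784) - 3153)*(-6289) = (817 - 3153)*(-6289) = -2336*(-6289) = 14691104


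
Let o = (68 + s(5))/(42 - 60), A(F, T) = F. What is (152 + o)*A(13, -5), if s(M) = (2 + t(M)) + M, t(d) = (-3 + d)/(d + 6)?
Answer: 380497/198 ≈ 1921.7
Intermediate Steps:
t(d) = (-3 + d)/(6 + d)
s(M) = 2 + M + (-3 + M)/(6 + M) (s(M) = (2 + (-3 + M)/(6 + M)) + M = 2 + M + (-3 + M)/(6 + M))
o = -827/198 (o = (68 + (9 + 5² + 9*5)/(6 + 5))/(42 - 60) = (68 + (9 + 25 + 45)/11)/(-18) = (68 + (1/11)*79)*(-1/18) = (68 + 79/11)*(-1/18) = (827/11)*(-1/18) = -827/198 ≈ -4.1768)
(152 + o)*A(13, -5) = (152 - 827/198)*13 = (29269/198)*13 = 380497/198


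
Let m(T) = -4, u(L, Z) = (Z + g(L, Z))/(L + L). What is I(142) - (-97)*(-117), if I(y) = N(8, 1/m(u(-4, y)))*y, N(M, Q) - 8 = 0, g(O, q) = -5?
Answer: -10213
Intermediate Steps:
u(L, Z) = (-5 + Z)/(2*L) (u(L, Z) = (Z - 5)/(L + L) = (-5 + Z)/((2*L)) = (-5 + Z)*(1/(2*L)) = (-5 + Z)/(2*L))
N(M, Q) = 8 (N(M, Q) = 8 + 0 = 8)
I(y) = 8*y
I(142) - (-97)*(-117) = 8*142 - (-97)*(-117) = 1136 - 1*11349 = 1136 - 11349 = -10213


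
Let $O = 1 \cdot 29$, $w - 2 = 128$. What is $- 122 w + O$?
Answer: $-15831$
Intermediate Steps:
$w = 130$ ($w = 2 + 128 = 130$)
$O = 29$
$- 122 w + O = \left(-122\right) 130 + 29 = -15860 + 29 = -15831$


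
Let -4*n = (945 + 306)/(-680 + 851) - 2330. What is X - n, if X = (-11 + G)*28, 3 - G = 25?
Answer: -114355/76 ≈ -1504.7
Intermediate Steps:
G = -22 (G = 3 - 1*25 = 3 - 25 = -22)
X = -924 (X = (-11 - 22)*28 = -33*28 = -924)
n = 44131/76 (n = -((945 + 306)/(-680 + 851) - 2330)/4 = -(1251/171 - 2330)/4 = -(1251*(1/171) - 2330)/4 = -(139/19 - 2330)/4 = -¼*(-44131/19) = 44131/76 ≈ 580.67)
X - n = -924 - 1*44131/76 = -924 - 44131/76 = -114355/76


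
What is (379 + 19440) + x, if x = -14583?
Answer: 5236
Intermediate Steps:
(379 + 19440) + x = (379 + 19440) - 14583 = 19819 - 14583 = 5236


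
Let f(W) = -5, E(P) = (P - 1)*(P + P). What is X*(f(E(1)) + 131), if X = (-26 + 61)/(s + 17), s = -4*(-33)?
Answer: 4410/149 ≈ 29.597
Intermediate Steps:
s = 132
X = 35/149 (X = (-26 + 61)/(132 + 17) = 35/149 ≈ 0.23490)
E(P) = 2*P*(-1 + P) (E(P) = (-1 + P)*(2*P) = 2*P*(-1 + P))
X*(f(E(1)) + 131) = 35*(-5 + 131)/149 = (35/149)*126 = 4410/149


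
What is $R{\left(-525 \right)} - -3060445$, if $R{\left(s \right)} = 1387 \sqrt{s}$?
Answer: $3060445 + 6935 i \sqrt{21} \approx 3.0604 \cdot 10^{6} + 31780.0 i$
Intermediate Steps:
$R{\left(-525 \right)} - -3060445 = 1387 \sqrt{-525} - -3060445 = 1387 \cdot 5 i \sqrt{21} + 3060445 = 6935 i \sqrt{21} + 3060445 = 3060445 + 6935 i \sqrt{21}$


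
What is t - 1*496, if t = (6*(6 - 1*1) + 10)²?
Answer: 1104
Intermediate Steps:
t = 1600 (t = (6*(6 - 1) + 10)² = (6*5 + 10)² = (30 + 10)² = 40² = 1600)
t - 1*496 = 1600 - 1*496 = 1600 - 496 = 1104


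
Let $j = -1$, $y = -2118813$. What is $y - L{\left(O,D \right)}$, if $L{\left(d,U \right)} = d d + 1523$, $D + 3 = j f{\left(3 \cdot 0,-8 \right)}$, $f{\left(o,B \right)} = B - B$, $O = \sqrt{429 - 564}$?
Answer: $-2120201$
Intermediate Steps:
$O = 3 i \sqrt{15}$ ($O = \sqrt{-135} = 3 i \sqrt{15} \approx 11.619 i$)
$f{\left(o,B \right)} = 0$
$D = -3$ ($D = -3 - 0 = -3 + 0 = -3$)
$L{\left(d,U \right)} = 1523 + d^{2}$ ($L{\left(d,U \right)} = d^{2} + 1523 = 1523 + d^{2}$)
$y - L{\left(O,D \right)} = -2118813 - \left(1523 + \left(3 i \sqrt{15}\right)^{2}\right) = -2118813 - \left(1523 - 135\right) = -2118813 - 1388 = -2120201$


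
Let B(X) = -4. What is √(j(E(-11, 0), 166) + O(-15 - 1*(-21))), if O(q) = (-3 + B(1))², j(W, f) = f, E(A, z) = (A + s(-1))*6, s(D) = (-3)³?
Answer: √215 ≈ 14.663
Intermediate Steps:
s(D) = -27
E(A, z) = -162 + 6*A (E(A, z) = (A - 27)*6 = (-27 + A)*6 = -162 + 6*A)
O(q) = 49 (O(q) = (-3 - 4)² = (-7)² = 49)
√(j(E(-11, 0), 166) + O(-15 - 1*(-21))) = √(166 + 49) = √215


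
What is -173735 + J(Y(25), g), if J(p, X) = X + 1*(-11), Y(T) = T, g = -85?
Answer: -173831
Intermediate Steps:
J(p, X) = -11 + X (J(p, X) = X - 11 = -11 + X)
-173735 + J(Y(25), g) = -173735 + (-11 - 85) = -173735 - 96 = -173831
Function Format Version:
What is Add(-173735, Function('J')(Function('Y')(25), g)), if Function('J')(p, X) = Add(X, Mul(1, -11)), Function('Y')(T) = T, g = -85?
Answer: -173831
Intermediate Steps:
Function('J')(p, X) = Add(-11, X) (Function('J')(p, X) = Add(X, -11) = Add(-11, X))
Add(-173735, Function('J')(Function('Y')(25), g)) = Add(-173735, Add(-11, -85)) = Add(-173735, -96) = -173831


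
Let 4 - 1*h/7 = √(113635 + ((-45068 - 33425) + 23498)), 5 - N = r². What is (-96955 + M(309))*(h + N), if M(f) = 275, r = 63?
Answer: 380532480 + 2707040*√3665 ≈ 5.4441e+8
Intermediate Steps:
N = -3964 (N = 5 - 1*63² = 5 - 1*3969 = 5 - 3969 = -3964)
h = 28 - 28*√3665 (h = 28 - 7*√(113635 + ((-45068 - 33425) + 23498)) = 28 - 7*√(113635 + (-78493 + 23498)) = 28 - 7*√(113635 - 54995) = 28 - 28*√3665 ≈ -1667.1)
(-96955 + M(309))*(h + N) = (-96955 + 275)*((28 - 28*√3665) - 3964) = -96680*(-3936 - 28*√3665) = 380532480 + 2707040*√3665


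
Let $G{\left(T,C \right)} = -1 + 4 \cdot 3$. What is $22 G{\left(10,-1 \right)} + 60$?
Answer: $302$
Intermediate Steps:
$G{\left(T,C \right)} = 11$ ($G{\left(T,C \right)} = -1 + 12 = 11$)
$22 G{\left(10,-1 \right)} + 60 = 22 \cdot 11 + 60 = 242 + 60 = 302$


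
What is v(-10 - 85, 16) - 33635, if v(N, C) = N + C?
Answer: -33714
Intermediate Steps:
v(N, C) = C + N
v(-10 - 85, 16) - 33635 = (16 + (-10 - 85)) - 33635 = (16 - 95) - 33635 = -79 - 33635 = -33714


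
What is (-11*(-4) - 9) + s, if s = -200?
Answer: -165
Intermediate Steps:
(-11*(-4) - 9) + s = (-11*(-4) - 9) - 200 = (44 - 9) - 200 = 35 - 200 = -165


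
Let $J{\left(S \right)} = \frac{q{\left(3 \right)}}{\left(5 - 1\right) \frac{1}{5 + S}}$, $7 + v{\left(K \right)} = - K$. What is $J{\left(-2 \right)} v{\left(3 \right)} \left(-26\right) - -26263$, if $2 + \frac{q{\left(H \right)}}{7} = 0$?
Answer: $23533$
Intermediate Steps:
$q{\left(H \right)} = -14$ ($q{\left(H \right)} = -14 + 7 \cdot 0 = -14 + 0 = -14$)
$v{\left(K \right)} = -7 - K$
$J{\left(S \right)} = - \frac{35}{2} - \frac{7 S}{2}$ ($J{\left(S \right)} = - \frac{14}{\left(5 - 1\right) \frac{1}{5 + S}} = - \frac{14}{4 \frac{1}{5 + S}} = - 14 \left(\frac{5}{4} + \frac{S}{4}\right) = - \frac{35}{2} - \frac{7 S}{2}$)
$J{\left(-2 \right)} v{\left(3 \right)} \left(-26\right) - -26263 = \left(- \frac{35}{2} - -7\right) \left(-7 - 3\right) \left(-26\right) - -26263 = \left(- \frac{35}{2} + 7\right) \left(-7 - 3\right) \left(-26\right) + 26263 = \left(- \frac{21}{2}\right) \left(-10\right) \left(-26\right) + 26263 = 105 \left(-26\right) + 26263 = -2730 + 26263 = 23533$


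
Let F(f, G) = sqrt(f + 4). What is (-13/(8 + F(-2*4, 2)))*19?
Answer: -494/17 + 247*I/34 ≈ -29.059 + 7.2647*I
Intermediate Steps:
F(f, G) = sqrt(4 + f)
(-13/(8 + F(-2*4, 2)))*19 = (-13/(8 + sqrt(4 - 2*4)))*19 = (-13/(8 + sqrt(4 - 8)))*19 = (-13/(8 + sqrt(-4)))*19 = (-13/(8 + 2*I))*19 = (((8 - 2*I)/68)*(-13))*19 = -13*(8 - 2*I)/68*19 = -247*(8 - 2*I)/68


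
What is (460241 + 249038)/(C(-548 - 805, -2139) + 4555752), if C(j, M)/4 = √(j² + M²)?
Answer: 134637467617/864782241276 - 709279*√711770/1729564482552 ≈ 0.15534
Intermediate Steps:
C(j, M) = 4*√(M² + j²) (C(j, M) = 4*√(j² + M²) = 4*√(M² + j²))
(460241 + 249038)/(C(-548 - 805, -2139) + 4555752) = (460241 + 249038)/(4*√((-2139)² + (-548 - 805)²) + 4555752) = 709279/(4*√(4575321 + (-1353)²) + 4555752) = 709279/(4*√(4575321 + 1830609) + 4555752) = 709279/(4*√6405930 + 4555752) = 709279/(4*(3*√711770) + 4555752) = 709279/(12*√711770 + 4555752) = 709279/(4555752 + 12*√711770)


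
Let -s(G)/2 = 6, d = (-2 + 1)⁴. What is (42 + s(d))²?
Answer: 900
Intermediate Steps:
d = 1 (d = (-1)⁴ = 1)
s(G) = -12 (s(G) = -2*6 = -12)
(42 + s(d))² = (42 - 12)² = 30² = 900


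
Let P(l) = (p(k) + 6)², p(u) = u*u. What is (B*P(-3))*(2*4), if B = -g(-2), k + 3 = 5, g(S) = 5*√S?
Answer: -4000*I*√2 ≈ -5656.9*I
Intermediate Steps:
k = 2 (k = -3 + 5 = 2)
p(u) = u²
P(l) = 100 (P(l) = (2² + 6)² = (4 + 6)² = 10² = 100)
B = -5*I*√2 (B = -5*√(-2) = -5*I*√2 ≈ -7.0711*I)
(B*P(-3))*(2*4) = (-5*I*√2*100)*(2*4) = -500*I*√2*8 = -4000*I*√2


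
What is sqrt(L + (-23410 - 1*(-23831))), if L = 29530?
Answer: sqrt(29951) ≈ 173.06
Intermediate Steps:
sqrt(L + (-23410 - 1*(-23831))) = sqrt(29530 + (-23410 - 1*(-23831))) = sqrt(29530 + (-23410 + 23831)) = sqrt(29530 + 421) = sqrt(29951)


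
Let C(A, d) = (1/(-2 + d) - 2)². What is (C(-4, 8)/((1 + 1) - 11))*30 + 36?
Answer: 1339/54 ≈ 24.796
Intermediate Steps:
C(A, d) = (-2 + 1/(-2 + d))²
(C(-4, 8)/((1 + 1) - 11))*30 + 36 = (((-5 + 2*8)²/(-2 + 8)²)/((1 + 1) - 11))*30 + 36 = (((-5 + 16)²/6²)/(2 - 11))*30 + 36 = ((11²*(1/36))/(-9))*30 + 36 = ((121*(1/36))*(-⅑))*30 + 36 = ((121/36)*(-⅑))*30 + 36 = -121/324*30 + 36 = -605/54 + 36 = 1339/54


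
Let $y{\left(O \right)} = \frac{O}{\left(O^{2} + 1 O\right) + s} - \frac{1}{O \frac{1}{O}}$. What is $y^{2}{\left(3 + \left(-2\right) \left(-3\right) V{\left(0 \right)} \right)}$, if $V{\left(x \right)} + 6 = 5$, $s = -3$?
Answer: $4$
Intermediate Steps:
$V{\left(x \right)} = -1$ ($V{\left(x \right)} = -6 + 5 = -1$)
$y{\left(O \right)} = -1 + \frac{O}{-3 + O + O^{2}}$ ($y{\left(O \right)} = \frac{O}{\left(O^{2} + 1 O\right) - 3} - \frac{1}{O \frac{1}{O}} = \frac{O}{\left(O^{2} + O\right) - 3} - 1^{-1} = \frac{O}{\left(O + O^{2}\right) - 3} - 1 = \frac{O}{-3 + O + O^{2}} - 1 = -1 + \frac{O}{-3 + O + O^{2}}$)
$y^{2}{\left(3 + \left(-2\right) \left(-3\right) V{\left(0 \right)} \right)} = \left(\frac{3 - \left(3 + \left(-2\right) \left(-3\right) \left(-1\right)\right)^{2}}{-3 + \left(3 + \left(-2\right) \left(-3\right) \left(-1\right)\right) + \left(3 + \left(-2\right) \left(-3\right) \left(-1\right)\right)^{2}}\right)^{2} = \left(\frac{3 - \left(3 + 6 \left(-1\right)\right)^{2}}{-3 + \left(3 + 6 \left(-1\right)\right) + \left(3 + 6 \left(-1\right)\right)^{2}}\right)^{2} = \left(\frac{3 - \left(3 - 6\right)^{2}}{-3 + \left(3 - 6\right) + \left(3 - 6\right)^{2}}\right)^{2} = \left(\frac{3 - \left(-3\right)^{2}}{-3 - 3 + \left(-3\right)^{2}}\right)^{2} = \left(\frac{3 - 9}{-3 - 3 + 9}\right)^{2} = \left(\frac{3 - 9}{3}\right)^{2} = \left(\frac{1}{3} \left(-6\right)\right)^{2} = \left(-2\right)^{2} = 4$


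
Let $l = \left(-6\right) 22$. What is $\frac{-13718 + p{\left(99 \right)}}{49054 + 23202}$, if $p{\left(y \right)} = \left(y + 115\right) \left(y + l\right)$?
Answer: $- \frac{5195}{18064} \approx -0.28759$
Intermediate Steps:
$l = -132$
$p{\left(y \right)} = \left(-132 + y\right) \left(115 + y\right)$ ($p{\left(y \right)} = \left(y + 115\right) \left(y - 132\right) = \left(115 + y\right) \left(-132 + y\right) = \left(-132 + y\right) \left(115 + y\right)$)
$\frac{-13718 + p{\left(99 \right)}}{49054 + 23202} = \frac{-13718 - \left(16863 - 9801\right)}{49054 + 23202} = \frac{-13718 - 7062}{72256} = \left(-13718 - 7062\right) \frac{1}{72256} = \left(-20780\right) \frac{1}{72256} = - \frac{5195}{18064}$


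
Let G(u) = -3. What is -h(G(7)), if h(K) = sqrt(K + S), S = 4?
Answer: -1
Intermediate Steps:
h(K) = sqrt(4 + K) (h(K) = sqrt(K + 4) = sqrt(4 + K))
-h(G(7)) = -sqrt(4 - 3) = -sqrt(1) = -1*1 = -1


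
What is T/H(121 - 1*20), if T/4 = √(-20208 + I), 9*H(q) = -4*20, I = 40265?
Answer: -9*√20057/20 ≈ -63.730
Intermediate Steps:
H(q) = -80/9 (H(q) = (-4*20)/9 = (⅑)*(-80) = -80/9)
T = 4*√20057 (T = 4*√(-20208 + 40265) = 4*√20057 ≈ 566.49)
T/H(121 - 1*20) = (4*√20057)/(-80/9) = (4*√20057)*(-9/80) = -9*√20057/20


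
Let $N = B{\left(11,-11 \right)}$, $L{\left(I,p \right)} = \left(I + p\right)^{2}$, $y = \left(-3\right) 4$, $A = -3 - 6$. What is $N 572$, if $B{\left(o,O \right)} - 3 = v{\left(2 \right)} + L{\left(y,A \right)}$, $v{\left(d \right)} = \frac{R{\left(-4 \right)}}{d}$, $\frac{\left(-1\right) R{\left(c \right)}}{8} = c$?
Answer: $263120$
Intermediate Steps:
$R{\left(c \right)} = - 8 c$
$v{\left(d \right)} = \frac{32}{d}$ ($v{\left(d \right)} = \frac{\left(-8\right) \left(-4\right)}{d} = \frac{32}{d}$)
$A = -9$ ($A = -3 - 6 = -9$)
$y = -12$
$B{\left(o,O \right)} = 460$ ($B{\left(o,O \right)} = 3 + \left(\frac{32}{2} + \left(-12 - 9\right)^{2}\right) = 3 + \left(32 \cdot \frac{1}{2} + \left(-21\right)^{2}\right) = 3 + \left(16 + 441\right) = 3 + 457 = 460$)
$N = 460$
$N 572 = 460 \cdot 572 = 263120$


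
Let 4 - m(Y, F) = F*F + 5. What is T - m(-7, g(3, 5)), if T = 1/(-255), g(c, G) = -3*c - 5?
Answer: 50234/255 ≈ 197.00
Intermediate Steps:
g(c, G) = -5 - 3*c
m(Y, F) = -1 - F**2 (m(Y, F) = 4 - (F*F + 5) = 4 - (F**2 + 5) = 4 - (5 + F**2) = 4 + (-5 - F**2) = -1 - F**2)
T = -1/255 ≈ -0.0039216
T - m(-7, g(3, 5)) = -1/255 - (-1 - (-5 - 3*3)**2) = -1/255 - (-1 - (-5 - 9)**2) = -1/255 - (-1 - 1*(-14)**2) = -1/255 - (-1 - 1*196) = -1/255 - (-1 - 196) = -1/255 - 1*(-197) = -1/255 + 197 = 50234/255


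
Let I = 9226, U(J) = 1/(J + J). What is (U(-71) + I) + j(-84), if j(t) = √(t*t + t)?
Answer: 1310091/142 + 2*√1743 ≈ 9309.5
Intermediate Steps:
j(t) = √(t + t²) (j(t) = √(t² + t) = √(t + t²))
U(J) = 1/(2*J)
(U(-71) + I) + j(-84) = ((½)/(-71) + 9226) + √(-84*(1 - 84)) = ((½)*(-1/71) + 9226) + √(-84*(-83)) = (-1/142 + 9226) + √6972 = 1310091/142 + 2*√1743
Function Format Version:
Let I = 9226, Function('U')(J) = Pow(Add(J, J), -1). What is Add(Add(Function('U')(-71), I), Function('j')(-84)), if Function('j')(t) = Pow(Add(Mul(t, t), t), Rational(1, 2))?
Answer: Add(Rational(1310091, 142), Mul(2, Pow(1743, Rational(1, 2)))) ≈ 9309.5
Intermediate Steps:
Function('j')(t) = Pow(Add(t, Pow(t, 2)), Rational(1, 2)) (Function('j')(t) = Pow(Add(Pow(t, 2), t), Rational(1, 2)) = Pow(Add(t, Pow(t, 2)), Rational(1, 2)))
Function('U')(J) = Mul(Rational(1, 2), Pow(J, -1)) (Function('U')(J) = Pow(Mul(2, J), -1) = Mul(Rational(1, 2), Pow(J, -1)))
Add(Add(Function('U')(-71), I), Function('j')(-84)) = Add(Add(Mul(Rational(1, 2), Pow(-71, -1)), 9226), Pow(Mul(-84, Add(1, -84)), Rational(1, 2))) = Add(Add(Mul(Rational(1, 2), Rational(-1, 71)), 9226), Pow(Mul(-84, -83), Rational(1, 2))) = Add(Add(Rational(-1, 142), 9226), Pow(6972, Rational(1, 2))) = Add(Rational(1310091, 142), Mul(2, Pow(1743, Rational(1, 2))))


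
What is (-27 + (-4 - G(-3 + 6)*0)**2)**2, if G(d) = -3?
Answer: 121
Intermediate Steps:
(-27 + (-4 - G(-3 + 6)*0)**2)**2 = (-27 + (-4 - 1*(-3)*0)**2)**2 = (-27 + (-4 + 3*0)**2)**2 = (-27 + (-4 + 0)**2)**2 = (-27 + (-4)**2)**2 = (-27 + 16)**2 = (-11)**2 = 121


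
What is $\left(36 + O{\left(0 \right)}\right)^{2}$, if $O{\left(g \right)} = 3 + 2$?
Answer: $1681$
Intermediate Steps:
$O{\left(g \right)} = 5$
$\left(36 + O{\left(0 \right)}\right)^{2} = \left(36 + 5\right)^{2} = 41^{2} = 1681$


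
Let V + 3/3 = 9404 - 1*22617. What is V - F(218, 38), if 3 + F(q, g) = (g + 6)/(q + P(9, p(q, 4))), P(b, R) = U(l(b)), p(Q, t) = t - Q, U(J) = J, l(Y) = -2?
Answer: -713405/54 ≈ -13211.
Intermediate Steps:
P(b, R) = -2
F(q, g) = -3 + (6 + g)/(-2 + q) (F(q, g) = -3 + (g + 6)/(q - 2) = -3 + (6 + g)/(-2 + q))
V = -13214 (V = -1 + (9404 - 1*22617) = -1 + (9404 - 22617) = -1 - 13213 = -13214)
V - F(218, 38) = -13214 - (12 + 38 - 3*218)/(-2 + 218) = -13214 - (12 + 38 - 654)/216 = -13214 - (-604)/216 = -13214 - 1*(-151/54) = -13214 + 151/54 = -713405/54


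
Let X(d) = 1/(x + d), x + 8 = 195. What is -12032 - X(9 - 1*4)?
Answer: -2310145/192 ≈ -12032.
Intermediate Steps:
x = 187 (x = -8 + 195 = 187)
X(d) = 1/(187 + d)
-12032 - X(9 - 1*4) = -12032 - 1/(187 + (9 - 1*4)) = -12032 - 1/(187 + (9 - 4)) = -12032 - 1/(187 + 5) = -12032 - 1/192 = -2310145/192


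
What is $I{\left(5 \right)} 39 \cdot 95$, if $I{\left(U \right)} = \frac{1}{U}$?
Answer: $741$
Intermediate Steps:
$I{\left(5 \right)} 39 \cdot 95 = \frac{1}{5} \cdot 39 \cdot 95 = \frac{39}{5} \cdot 95 = 741$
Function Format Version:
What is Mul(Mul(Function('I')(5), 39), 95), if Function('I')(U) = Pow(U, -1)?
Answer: 741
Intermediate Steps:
Mul(Mul(Function('I')(5), 39), 95) = Mul(Mul(Pow(5, -1), 39), 95) = Mul(Mul(Rational(1, 5), 39), 95) = Mul(Rational(39, 5), 95) = 741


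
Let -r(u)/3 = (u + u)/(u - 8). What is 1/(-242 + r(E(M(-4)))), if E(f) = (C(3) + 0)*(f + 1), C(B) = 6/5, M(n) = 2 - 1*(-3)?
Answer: -1/188 ≈ -0.0053191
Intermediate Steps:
M(n) = 5 (M(n) = 2 + 3 = 5)
C(B) = 6/5 (C(B) = 6*(1/5) = 6/5)
E(f) = 6/5 + 6*f/5 (E(f) = (6/5 + 0)*(f + 1) = 6*(1 + f)/5 = 6/5 + 6*f/5)
r(u) = -6*u/(-8 + u) (r(u) = -3*(u + u)/(u - 8) = -3*2*u/(-8 + u) = -6*u/(-8 + u))
1/(-242 + r(E(M(-4)))) = 1/(-242 - 6*(6/5 + (6/5)*5)/(-8 + (6/5 + (6/5)*5))) = 1/(-242 - 6*(6/5 + 6)/(-8 + (6/5 + 6))) = 1/(-242 - 6*36/5/(-8 + 36/5)) = 1/(-242 - 6*36/5/(-4/5)) = 1/(-242 - 6*36/5*(-5/4)) = 1/(-242 + 54) = 1/(-188) = -1/188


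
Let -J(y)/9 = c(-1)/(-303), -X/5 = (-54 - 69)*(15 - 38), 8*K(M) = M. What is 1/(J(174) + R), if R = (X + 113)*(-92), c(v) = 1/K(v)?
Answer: 101/130385320 ≈ 7.7463e-7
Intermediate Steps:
K(M) = M/8
X = -14145 (X = -5*(-54 - 69)*(15 - 38) = -(-615)*(-23) = -5*2829 = -14145)
c(v) = 8/v (c(v) = 1/(v/8) = 8/v)
J(y) = -24/101 (J(y) = -9*8/(-1)/(-303) = -9*8*(-1)*(-1)/303 = -(-72)*(-1)/303 = -9*8/303 = -24/101)
R = 1290944 (R = (-14145 + 113)*(-92) = -14032*(-92) = 1290944)
1/(J(174) + R) = 1/(-24/101 + 1290944) = 1/(130385320/101) = 101/130385320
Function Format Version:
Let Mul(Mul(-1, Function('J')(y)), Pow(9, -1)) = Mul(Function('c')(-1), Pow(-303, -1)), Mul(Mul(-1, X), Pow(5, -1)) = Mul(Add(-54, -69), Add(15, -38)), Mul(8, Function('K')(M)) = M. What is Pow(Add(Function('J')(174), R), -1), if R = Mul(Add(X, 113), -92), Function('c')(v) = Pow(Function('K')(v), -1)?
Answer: Rational(101, 130385320) ≈ 7.7463e-7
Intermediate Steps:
Function('K')(M) = Mul(Rational(1, 8), M)
X = -14145 (X = Mul(-5, Mul(Add(-54, -69), Add(15, -38))) = Mul(-5, Mul(-123, -23)) = Mul(-5, 2829) = -14145)
Function('c')(v) = Mul(8, Pow(v, -1)) (Function('c')(v) = Pow(Mul(Rational(1, 8), v), -1) = Mul(8, Pow(v, -1)))
Function('J')(y) = Rational(-24, 101) (Function('J')(y) = Mul(-9, Mul(Mul(8, Pow(-1, -1)), Pow(-303, -1))) = Mul(-9, Mul(Mul(8, -1), Rational(-1, 303))) = Mul(-9, Mul(-8, Rational(-1, 303))) = Mul(-9, Rational(8, 303)) = Rational(-24, 101))
R = 1290944 (R = Mul(Add(-14145, 113), -92) = Mul(-14032, -92) = 1290944)
Pow(Add(Function('J')(174), R), -1) = Pow(Add(Rational(-24, 101), 1290944), -1) = Pow(Rational(130385320, 101), -1) = Rational(101, 130385320)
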